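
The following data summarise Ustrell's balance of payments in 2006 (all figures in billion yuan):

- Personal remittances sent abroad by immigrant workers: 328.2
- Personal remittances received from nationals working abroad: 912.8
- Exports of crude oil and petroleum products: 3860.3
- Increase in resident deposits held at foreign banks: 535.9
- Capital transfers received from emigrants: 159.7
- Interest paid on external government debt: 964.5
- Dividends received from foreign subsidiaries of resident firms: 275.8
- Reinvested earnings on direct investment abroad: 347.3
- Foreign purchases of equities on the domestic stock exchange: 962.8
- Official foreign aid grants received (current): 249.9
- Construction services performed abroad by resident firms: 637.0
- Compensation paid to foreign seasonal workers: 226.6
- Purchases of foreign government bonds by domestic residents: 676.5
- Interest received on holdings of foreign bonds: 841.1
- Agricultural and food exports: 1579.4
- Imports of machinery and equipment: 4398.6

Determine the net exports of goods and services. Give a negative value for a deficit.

Goods: 1579.4 + 3860.3 - 4398.6 = 1041.1
Services: 637.0
Trade balance = 1041.1 + 637.0 = 1678.1
(Excluded from the trade balance — secondary income: personal remittances sent abroad by immigrant workers 328.2, personal remittances received from nationals working abroad 912.8, official foreign aid grants received (current) 249.9; financial account: increase in resident deposits held at foreign banks 535.9, foreign purchases of equities on the domestic stock exchange 962.8, purchases of foreign government bonds by domestic residents 676.5; capital account: capital transfers received from emigrants 159.7; primary income: interest paid on external government debt 964.5, dividends received from foreign subsidiaries of resident firms 275.8, reinvested earnings on direct investment abroad 347.3, compensation paid to foreign seasonal workers 226.6, interest received on holdings of foreign bonds 841.1.)

1678.1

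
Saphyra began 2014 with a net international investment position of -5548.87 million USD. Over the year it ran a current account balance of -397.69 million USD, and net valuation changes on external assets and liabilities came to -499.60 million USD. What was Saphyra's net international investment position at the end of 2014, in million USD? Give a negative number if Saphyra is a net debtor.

Change in NIIP = current account + net valuation change = -397.69 + (-499.60) = -897.29
End-of-year NIIP = -5548.87 + (-897.29) = -6446.16

-6446.16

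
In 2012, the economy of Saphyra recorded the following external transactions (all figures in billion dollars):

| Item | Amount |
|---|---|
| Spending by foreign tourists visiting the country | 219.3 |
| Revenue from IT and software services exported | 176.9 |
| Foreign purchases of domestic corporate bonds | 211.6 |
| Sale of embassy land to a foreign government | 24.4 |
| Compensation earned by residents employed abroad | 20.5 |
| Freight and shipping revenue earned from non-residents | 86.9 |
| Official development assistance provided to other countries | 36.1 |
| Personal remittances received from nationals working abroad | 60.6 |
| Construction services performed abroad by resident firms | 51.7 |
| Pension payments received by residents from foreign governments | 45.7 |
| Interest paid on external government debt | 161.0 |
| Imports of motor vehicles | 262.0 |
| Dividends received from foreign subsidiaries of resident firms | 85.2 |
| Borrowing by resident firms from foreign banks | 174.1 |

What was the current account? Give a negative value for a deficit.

287.7

Goods: -262.0
Services: 51.7 + 86.9 + 176.9 + 219.3 = 534.8
Primary income: -161.0 + 20.5 + 85.2 = -55.3
Secondary income: 45.7 + 60.6 - 36.1 = 70.2
Current account = (-262.0) + 534.8 + (-55.3) + 70.2 = 287.7
(Excluded from the current account — financial account: foreign purchases of domestic corporate bonds 211.6, borrowing by resident firms from foreign banks 174.1; capital account: sale of embassy land to a foreign government 24.4.)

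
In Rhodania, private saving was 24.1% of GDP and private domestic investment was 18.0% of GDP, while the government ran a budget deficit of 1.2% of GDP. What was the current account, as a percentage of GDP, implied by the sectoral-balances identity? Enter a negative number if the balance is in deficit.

By the sectoral-balances identity, CA = (S_private - I) + (T - G).
Private balance = 24.1 - 18.0 = 6.1
Government balance (T - G) = -1.2
CA = 6.1 + (-1.2) = 4.9

4.9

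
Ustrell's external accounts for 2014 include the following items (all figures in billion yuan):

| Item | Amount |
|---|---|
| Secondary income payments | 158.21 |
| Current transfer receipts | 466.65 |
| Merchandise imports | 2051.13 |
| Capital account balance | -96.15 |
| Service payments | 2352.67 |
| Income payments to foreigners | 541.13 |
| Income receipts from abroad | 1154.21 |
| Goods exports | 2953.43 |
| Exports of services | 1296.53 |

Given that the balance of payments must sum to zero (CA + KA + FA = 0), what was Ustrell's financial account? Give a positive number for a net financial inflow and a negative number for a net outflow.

Goods balance = 2953.43 - 2051.13 = 902.30
Services balance = 1296.53 - 2352.67 = -1056.14
Trade balance (goods + services) = 902.30 + (-1056.14) = -153.84
Net primary income = 1154.21 - 541.13 = 613.08
Net secondary income = 466.65 - 158.21 = 308.44
Current account = -153.84 + 613.08 + 308.44 = 767.68
Financial account = -(767.68 + (-96.15)) = -671.53

-671.53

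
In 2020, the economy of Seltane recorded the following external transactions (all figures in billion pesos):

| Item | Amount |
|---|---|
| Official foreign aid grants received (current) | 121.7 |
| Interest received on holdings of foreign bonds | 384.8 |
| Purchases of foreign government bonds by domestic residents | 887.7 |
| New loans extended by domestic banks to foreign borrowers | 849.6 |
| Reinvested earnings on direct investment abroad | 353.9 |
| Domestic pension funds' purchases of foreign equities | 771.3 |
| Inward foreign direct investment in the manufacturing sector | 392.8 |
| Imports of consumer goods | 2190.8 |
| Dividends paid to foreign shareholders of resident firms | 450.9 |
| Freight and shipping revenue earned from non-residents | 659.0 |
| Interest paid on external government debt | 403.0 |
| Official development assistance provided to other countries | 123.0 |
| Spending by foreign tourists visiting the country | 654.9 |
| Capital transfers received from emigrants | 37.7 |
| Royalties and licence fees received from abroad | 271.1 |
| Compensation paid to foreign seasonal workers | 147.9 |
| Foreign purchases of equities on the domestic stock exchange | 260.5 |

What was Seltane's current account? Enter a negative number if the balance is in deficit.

-870.2

Goods: -2190.8
Services: 271.1 + 659.0 + 654.9 = 1585.0
Primary income: -403.0 - 147.9 + 353.9 + 384.8 - 450.9 = -263.1
Secondary income: 121.7 - 123.0 = -1.3
Current account = (-2190.8) + 1585.0 + (-263.1) + (-1.3) = -870.2
(Excluded from the current account — financial account: purchases of foreign government bonds by domestic residents 887.7, new loans extended by domestic banks to foreign borrowers 849.6, domestic pension funds' purchases of foreign equities 771.3, inward foreign direct investment in the manufacturing sector 392.8, foreign purchases of equities on the domestic stock exchange 260.5; capital account: capital transfers received from emigrants 37.7.)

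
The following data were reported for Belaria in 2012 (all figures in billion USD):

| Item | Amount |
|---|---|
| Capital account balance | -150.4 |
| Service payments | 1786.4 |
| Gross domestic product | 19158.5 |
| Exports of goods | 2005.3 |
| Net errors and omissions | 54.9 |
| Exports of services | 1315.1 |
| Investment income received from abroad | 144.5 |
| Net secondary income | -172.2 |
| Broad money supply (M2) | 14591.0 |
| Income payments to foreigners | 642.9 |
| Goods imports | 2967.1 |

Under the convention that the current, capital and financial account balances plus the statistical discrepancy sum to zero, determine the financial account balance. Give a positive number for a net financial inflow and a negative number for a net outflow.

2199.2

Goods balance = 2005.3 - 2967.1 = -961.8
Services balance = 1315.1 - 1786.4 = -471.3
Trade balance (goods + services) = -961.8 + (-471.3) = -1433.1
Net primary income = 144.5 - 642.9 = -498.4
Net secondary income = -172.2
Current account = -1433.1 + (-498.4) + (-172.2) = -2103.7
Financial account = -(-2103.7 + (-150.4) + 54.9) = 2199.2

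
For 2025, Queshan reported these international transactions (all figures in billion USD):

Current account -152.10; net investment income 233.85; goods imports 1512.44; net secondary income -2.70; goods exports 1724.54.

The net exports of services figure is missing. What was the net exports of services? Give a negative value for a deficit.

-595.35

Current account = goods balance + services balance + net primary income + net secondary income
Sum of the known components = 443.25
Net exports of services = CA - (known components) = -152.10 - 443.25 = -595.35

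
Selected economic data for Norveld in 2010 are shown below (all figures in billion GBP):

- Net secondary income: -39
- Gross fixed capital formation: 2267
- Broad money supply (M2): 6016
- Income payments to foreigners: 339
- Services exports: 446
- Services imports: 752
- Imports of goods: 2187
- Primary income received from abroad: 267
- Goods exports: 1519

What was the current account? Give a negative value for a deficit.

-1085

Goods balance = 1519 - 2187 = -668
Services balance = 446 - 752 = -306
Trade balance (goods + services) = -668 + (-306) = -974
Net primary income = 267 - 339 = -72
Net secondary income = -39
Current account = -974 + (-72) + (-39) = -1085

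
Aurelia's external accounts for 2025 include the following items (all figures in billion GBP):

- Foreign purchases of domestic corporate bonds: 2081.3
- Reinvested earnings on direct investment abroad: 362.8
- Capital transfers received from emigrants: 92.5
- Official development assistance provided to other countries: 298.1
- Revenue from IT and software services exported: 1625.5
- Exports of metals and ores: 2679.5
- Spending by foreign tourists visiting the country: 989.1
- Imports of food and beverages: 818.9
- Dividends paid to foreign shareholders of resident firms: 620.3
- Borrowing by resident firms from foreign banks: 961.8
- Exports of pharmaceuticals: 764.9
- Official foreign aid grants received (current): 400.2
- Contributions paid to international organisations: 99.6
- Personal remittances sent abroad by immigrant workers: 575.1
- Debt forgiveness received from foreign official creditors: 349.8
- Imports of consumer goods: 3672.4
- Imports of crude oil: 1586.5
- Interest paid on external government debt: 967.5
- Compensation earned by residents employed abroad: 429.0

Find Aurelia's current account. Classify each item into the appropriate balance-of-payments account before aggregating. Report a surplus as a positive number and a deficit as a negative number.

Goods: 2679.5 - 3672.4 + 764.9 - 818.9 - 1586.5 = -2633.4
Services: 1625.5 + 989.1 = 2614.6
Primary income: -620.3 - 967.5 + 362.8 + 429.0 = -796.0
Secondary income: -99.6 - 298.1 - 575.1 + 400.2 = -572.6
Current account = (-2633.4) + 2614.6 + (-796.0) + (-572.6) = -1387.4
(Excluded from the current account — financial account: foreign purchases of domestic corporate bonds 2081.3, borrowing by resident firms from foreign banks 961.8; capital account: capital transfers received from emigrants 92.5, debt forgiveness received from foreign official creditors 349.8.)

-1387.4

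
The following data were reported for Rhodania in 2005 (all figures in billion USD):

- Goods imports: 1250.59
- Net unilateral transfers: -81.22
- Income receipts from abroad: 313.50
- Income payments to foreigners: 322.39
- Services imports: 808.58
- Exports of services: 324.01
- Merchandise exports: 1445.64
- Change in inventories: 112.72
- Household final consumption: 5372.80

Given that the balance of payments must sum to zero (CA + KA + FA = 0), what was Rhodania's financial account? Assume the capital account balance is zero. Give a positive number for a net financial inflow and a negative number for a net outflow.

Goods balance = 1445.64 - 1250.59 = 195.05
Services balance = 324.01 - 808.58 = -484.57
Trade balance (goods + services) = 195.05 + (-484.57) = -289.52
Net primary income = 313.50 - 322.39 = -8.89
Net secondary income = -81.22
Current account = -289.52 + (-8.89) + (-81.22) = -379.63
Financial account = -(-379.63) = 379.63

379.63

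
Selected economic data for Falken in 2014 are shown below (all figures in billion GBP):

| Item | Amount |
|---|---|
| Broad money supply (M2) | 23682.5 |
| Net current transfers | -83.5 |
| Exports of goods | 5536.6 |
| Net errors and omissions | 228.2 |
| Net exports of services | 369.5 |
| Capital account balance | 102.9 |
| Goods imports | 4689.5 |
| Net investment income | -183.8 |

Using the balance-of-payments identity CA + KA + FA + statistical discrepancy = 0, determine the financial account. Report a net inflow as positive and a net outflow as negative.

Goods balance = 5536.6 - 4689.5 = 847.1
Services balance = 369.5
Trade balance (goods + services) = 847.1 + 369.5 = 1216.6
Net primary income = -183.8
Net secondary income = -83.5
Current account = 1216.6 + (-183.8) + (-83.5) = 949.3
Financial account = -(949.3 + 102.9 + 228.2) = -1280.4

-1280.4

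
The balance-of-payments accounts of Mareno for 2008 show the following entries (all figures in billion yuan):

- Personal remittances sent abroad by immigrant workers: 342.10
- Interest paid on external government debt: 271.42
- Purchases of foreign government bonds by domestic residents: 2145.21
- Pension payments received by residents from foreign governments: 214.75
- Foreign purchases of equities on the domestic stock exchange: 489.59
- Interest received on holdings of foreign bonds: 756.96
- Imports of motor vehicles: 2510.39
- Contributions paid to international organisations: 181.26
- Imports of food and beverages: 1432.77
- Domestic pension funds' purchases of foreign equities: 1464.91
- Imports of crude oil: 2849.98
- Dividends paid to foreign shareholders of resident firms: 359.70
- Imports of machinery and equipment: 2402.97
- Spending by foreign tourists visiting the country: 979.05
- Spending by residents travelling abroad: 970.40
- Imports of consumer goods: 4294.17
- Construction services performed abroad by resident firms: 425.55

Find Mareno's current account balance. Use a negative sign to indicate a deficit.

Goods: -2402.97 - 1432.77 - 2510.39 - 4294.17 - 2849.98 = -13490.28
Services: 979.05 + 425.55 - 970.40 = 434.20
Primary income: 756.96 - 359.70 - 271.42 = 125.84
Secondary income: -181.26 - 342.10 + 214.75 = -308.61
Current account = (-13490.28) + 434.20 + 125.84 + (-308.61) = -13238.85
(Excluded from the current account — financial account: purchases of foreign government bonds by domestic residents 2145.21, foreign purchases of equities on the domestic stock exchange 489.59, domestic pension funds' purchases of foreign equities 1464.91.)

-13238.85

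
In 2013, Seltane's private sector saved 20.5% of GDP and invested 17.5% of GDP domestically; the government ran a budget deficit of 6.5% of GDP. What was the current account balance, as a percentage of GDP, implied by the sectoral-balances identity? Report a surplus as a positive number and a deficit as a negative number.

-3.5

By the sectoral-balances identity, CA = (S_private - I) + (T - G).
Private balance = 20.5 - 17.5 = 3.0
Government balance (T - G) = -6.5
CA = 3.0 + (-6.5) = -3.5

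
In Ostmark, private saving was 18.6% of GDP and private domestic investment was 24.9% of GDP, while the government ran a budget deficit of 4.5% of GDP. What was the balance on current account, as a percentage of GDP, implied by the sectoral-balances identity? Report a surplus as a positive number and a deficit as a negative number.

-10.8

By the sectoral-balances identity, CA = (S_private - I) + (T - G).
Private balance = 18.6 - 24.9 = -6.3
Government balance (T - G) = -4.5
CA = -6.3 + (-4.5) = -10.8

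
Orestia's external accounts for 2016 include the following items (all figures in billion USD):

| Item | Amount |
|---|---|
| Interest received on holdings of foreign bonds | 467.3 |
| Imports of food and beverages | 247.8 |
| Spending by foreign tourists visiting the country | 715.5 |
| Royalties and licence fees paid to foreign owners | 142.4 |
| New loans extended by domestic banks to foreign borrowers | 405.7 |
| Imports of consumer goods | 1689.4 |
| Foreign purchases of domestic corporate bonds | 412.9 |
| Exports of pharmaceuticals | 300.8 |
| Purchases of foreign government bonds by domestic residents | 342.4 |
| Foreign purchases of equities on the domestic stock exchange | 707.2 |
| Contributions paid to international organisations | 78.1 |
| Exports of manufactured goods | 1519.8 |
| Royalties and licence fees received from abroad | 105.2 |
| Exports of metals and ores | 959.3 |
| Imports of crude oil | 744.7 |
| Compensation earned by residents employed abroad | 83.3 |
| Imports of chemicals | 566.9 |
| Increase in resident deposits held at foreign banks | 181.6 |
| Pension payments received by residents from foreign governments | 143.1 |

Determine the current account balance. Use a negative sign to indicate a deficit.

825.0

Goods: -1689.4 - 744.7 + 1519.8 + 300.8 - 247.8 + 959.3 - 566.9 = -468.9
Services: -142.4 + 715.5 + 105.2 = 678.3
Primary income: 83.3 + 467.3 = 550.6
Secondary income: 143.1 - 78.1 = 65.0
Current account = (-468.9) + 678.3 + 550.6 + 65.0 = 825.0
(Excluded from the current account — financial account: new loans extended by domestic banks to foreign borrowers 405.7, foreign purchases of domestic corporate bonds 412.9, purchases of foreign government bonds by domestic residents 342.4, foreign purchases of equities on the domestic stock exchange 707.2, increase in resident deposits held at foreign banks 181.6.)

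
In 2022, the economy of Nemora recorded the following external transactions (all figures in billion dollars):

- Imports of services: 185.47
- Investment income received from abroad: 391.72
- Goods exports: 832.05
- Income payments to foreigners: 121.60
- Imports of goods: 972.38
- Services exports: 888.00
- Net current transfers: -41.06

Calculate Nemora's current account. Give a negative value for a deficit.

Goods balance = 832.05 - 972.38 = -140.33
Services balance = 888.00 - 185.47 = 702.53
Trade balance (goods + services) = -140.33 + 702.53 = 562.20
Net primary income = 391.72 - 121.60 = 270.12
Net secondary income = -41.06
Current account = 562.20 + 270.12 + (-41.06) = 791.26

791.26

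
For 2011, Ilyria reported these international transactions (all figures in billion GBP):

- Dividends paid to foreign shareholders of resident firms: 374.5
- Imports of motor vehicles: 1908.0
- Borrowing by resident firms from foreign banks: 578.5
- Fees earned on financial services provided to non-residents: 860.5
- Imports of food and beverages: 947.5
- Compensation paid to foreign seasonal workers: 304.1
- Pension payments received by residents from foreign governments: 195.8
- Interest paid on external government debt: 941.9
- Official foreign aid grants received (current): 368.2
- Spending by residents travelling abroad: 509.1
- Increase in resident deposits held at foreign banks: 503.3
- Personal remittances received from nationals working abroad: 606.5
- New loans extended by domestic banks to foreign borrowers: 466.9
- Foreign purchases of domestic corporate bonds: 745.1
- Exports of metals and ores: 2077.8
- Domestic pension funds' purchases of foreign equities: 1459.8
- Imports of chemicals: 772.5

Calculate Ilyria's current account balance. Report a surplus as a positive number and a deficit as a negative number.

-1648.8

Goods: -772.5 - 947.5 + 2077.8 - 1908.0 = -1550.2
Services: -509.1 + 860.5 = 351.4
Primary income: -941.9 - 374.5 - 304.1 = -1620.5
Secondary income: 368.2 + 195.8 + 606.5 = 1170.5
Current account = (-1550.2) + 351.4 + (-1620.5) + 1170.5 = -1648.8
(Excluded from the current account — financial account: borrowing by resident firms from foreign banks 578.5, increase in resident deposits held at foreign banks 503.3, new loans extended by domestic banks to foreign borrowers 466.9, foreign purchases of domestic corporate bonds 745.1, domestic pension funds' purchases of foreign equities 1459.8.)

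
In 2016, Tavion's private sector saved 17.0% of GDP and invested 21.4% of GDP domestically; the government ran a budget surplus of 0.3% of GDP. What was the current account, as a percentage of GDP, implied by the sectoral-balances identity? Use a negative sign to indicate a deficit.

By the sectoral-balances identity, CA = (S_private - I) + (T - G).
Private balance = 17.0 - 21.4 = -4.4
Government balance (T - G) = 0.3
CA = -4.4 + 0.3 = -4.1

-4.1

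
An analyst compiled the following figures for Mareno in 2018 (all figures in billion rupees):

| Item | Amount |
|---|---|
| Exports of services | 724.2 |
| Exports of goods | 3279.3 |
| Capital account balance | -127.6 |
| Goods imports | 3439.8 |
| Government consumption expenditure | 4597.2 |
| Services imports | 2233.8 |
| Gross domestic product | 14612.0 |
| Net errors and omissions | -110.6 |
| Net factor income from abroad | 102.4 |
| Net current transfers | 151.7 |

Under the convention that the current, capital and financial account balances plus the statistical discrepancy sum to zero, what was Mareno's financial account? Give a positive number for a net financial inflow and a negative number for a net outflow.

1654.2

Goods balance = 3279.3 - 3439.8 = -160.5
Services balance = 724.2 - 2233.8 = -1509.6
Trade balance (goods + services) = -160.5 + (-1509.6) = -1670.1
Net primary income = 102.4
Net secondary income = 151.7
Current account = -1670.1 + 102.4 + 151.7 = -1416.0
Financial account = -(-1416.0 + (-127.6) + (-110.6)) = 1654.2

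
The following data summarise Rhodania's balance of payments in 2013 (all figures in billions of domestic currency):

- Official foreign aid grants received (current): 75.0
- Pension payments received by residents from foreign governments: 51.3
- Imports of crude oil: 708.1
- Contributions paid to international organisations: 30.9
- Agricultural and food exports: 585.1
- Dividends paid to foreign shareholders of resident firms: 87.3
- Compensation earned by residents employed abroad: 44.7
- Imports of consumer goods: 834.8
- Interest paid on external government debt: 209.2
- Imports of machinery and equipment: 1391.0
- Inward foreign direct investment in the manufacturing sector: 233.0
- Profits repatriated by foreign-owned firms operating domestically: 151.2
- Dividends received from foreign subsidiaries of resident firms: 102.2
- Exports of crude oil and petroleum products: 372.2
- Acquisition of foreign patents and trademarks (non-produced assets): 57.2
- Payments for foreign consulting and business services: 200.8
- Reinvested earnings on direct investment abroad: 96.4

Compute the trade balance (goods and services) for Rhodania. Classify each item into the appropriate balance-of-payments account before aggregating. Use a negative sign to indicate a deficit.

Goods: -1391.0 - 708.1 + 372.2 - 834.8 + 585.1 = -1976.6
Services: -200.8
Trade balance = -1976.6 + (-200.8) = -2177.4
(Excluded from the trade balance — secondary income: official foreign aid grants received (current) 75.0, pension payments received by residents from foreign governments 51.3, contributions paid to international organisations 30.9; primary income: dividends paid to foreign shareholders of resident firms 87.3, compensation earned by residents employed abroad 44.7, interest paid on external government debt 209.2, profits repatriated by foreign-owned firms operating domestically 151.2, dividends received from foreign subsidiaries of resident firms 102.2, reinvested earnings on direct investment abroad 96.4; financial account: inward foreign direct investment in the manufacturing sector 233.0; capital account: acquisition of foreign patents and trademarks (non-produced assets) 57.2.)

-2177.4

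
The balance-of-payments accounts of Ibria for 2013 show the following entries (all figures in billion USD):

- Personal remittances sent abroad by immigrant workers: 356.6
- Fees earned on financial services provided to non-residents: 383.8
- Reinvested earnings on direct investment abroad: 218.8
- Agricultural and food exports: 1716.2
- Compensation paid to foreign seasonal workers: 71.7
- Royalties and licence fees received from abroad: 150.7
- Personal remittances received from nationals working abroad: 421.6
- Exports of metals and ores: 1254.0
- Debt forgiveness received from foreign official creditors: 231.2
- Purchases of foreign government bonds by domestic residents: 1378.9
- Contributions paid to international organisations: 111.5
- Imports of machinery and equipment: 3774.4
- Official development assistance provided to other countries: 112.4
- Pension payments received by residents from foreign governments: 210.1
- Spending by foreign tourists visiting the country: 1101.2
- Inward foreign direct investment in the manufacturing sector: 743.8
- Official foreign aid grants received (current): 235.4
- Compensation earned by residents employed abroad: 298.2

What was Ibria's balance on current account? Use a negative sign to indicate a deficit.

Goods: 1254.0 - 3774.4 + 1716.2 = -804.2
Services: 1101.2 + 150.7 + 383.8 = 1635.7
Primary income: -71.7 + 218.8 + 298.2 = 445.3
Secondary income: -356.6 - 111.5 + 210.1 + 235.4 - 112.4 + 421.6 = 286.6
Current account = (-804.2) + 1635.7 + 445.3 + 286.6 = 1563.4
(Excluded from the current account — capital account: debt forgiveness received from foreign official creditors 231.2; financial account: purchases of foreign government bonds by domestic residents 1378.9, inward foreign direct investment in the manufacturing sector 743.8.)

1563.4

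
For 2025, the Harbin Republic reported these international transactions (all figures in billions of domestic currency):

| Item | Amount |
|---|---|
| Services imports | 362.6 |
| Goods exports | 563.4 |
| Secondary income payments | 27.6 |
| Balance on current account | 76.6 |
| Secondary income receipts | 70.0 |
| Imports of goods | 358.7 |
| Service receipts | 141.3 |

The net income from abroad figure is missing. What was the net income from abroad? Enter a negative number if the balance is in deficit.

50.8

Current account = goods balance + services balance + net primary income + net secondary income
Sum of the known components = 25.8
Net income from abroad = CA - (known components) = 76.6 - 25.8 = 50.8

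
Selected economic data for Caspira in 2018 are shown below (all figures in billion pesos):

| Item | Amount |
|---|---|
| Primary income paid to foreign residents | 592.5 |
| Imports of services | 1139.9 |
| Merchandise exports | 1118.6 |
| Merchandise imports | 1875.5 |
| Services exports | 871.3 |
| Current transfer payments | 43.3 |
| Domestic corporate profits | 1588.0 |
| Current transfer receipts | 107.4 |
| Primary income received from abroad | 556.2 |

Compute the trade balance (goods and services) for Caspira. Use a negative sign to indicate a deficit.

Goods balance = 1118.6 - 1875.5 = -756.9
Services balance = 871.3 - 1139.9 = -268.6
Trade balance (goods + services) = -756.9 + (-268.6) = -1025.5

-1025.5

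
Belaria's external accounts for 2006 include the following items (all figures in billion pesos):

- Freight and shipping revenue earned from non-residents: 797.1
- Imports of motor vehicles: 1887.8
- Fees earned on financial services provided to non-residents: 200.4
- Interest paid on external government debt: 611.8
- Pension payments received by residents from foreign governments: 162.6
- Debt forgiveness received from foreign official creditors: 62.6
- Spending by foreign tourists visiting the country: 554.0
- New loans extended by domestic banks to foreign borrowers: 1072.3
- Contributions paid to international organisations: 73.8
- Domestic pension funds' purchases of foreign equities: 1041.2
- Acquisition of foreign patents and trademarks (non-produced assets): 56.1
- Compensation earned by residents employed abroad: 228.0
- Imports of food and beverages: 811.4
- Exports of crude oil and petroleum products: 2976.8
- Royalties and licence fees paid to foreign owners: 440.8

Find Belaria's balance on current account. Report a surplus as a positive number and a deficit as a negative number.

Goods: -1887.8 - 811.4 + 2976.8 = 277.6
Services: 200.4 - 440.8 + 797.1 + 554.0 = 1110.7
Primary income: -611.8 + 228.0 = -383.8
Secondary income: -73.8 + 162.6 = 88.8
Current account = 277.6 + 1110.7 + (-383.8) + 88.8 = 1093.3
(Excluded from the current account — capital account: debt forgiveness received from foreign official creditors 62.6, acquisition of foreign patents and trademarks (non-produced assets) 56.1; financial account: new loans extended by domestic banks to foreign borrowers 1072.3, domestic pension funds' purchases of foreign equities 1041.2.)

1093.3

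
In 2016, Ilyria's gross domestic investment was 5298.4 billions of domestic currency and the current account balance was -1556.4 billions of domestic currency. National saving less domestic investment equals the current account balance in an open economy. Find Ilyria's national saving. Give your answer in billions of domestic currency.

S = I + CA = 5298.4 + (-1556.4) = 3742.0

3742.0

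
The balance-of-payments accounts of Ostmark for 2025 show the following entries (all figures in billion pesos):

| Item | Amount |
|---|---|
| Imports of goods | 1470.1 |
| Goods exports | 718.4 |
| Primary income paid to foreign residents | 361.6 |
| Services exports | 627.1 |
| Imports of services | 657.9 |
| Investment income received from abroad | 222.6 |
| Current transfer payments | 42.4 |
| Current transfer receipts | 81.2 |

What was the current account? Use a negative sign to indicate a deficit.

-882.7

Goods balance = 718.4 - 1470.1 = -751.7
Services balance = 627.1 - 657.9 = -30.8
Trade balance (goods + services) = -751.7 + (-30.8) = -782.5
Net primary income = 222.6 - 361.6 = -139.0
Net secondary income = 81.2 - 42.4 = 38.8
Current account = -782.5 + (-139.0) + 38.8 = -882.7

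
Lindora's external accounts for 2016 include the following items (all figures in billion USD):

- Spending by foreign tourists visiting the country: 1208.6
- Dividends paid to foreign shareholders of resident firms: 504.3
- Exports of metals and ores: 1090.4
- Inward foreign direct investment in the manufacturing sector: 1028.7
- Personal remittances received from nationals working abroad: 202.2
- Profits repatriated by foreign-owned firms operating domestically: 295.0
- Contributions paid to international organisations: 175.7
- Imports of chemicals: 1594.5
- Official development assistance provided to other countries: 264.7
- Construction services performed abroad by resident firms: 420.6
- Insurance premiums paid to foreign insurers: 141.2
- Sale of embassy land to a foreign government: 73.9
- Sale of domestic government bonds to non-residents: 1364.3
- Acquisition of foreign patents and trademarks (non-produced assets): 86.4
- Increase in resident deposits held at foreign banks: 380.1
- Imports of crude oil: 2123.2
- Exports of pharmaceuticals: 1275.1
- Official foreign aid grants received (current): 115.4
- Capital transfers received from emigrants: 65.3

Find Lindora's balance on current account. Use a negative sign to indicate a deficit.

-786.3

Goods: -2123.2 + 1275.1 + 1090.4 - 1594.5 = -1352.2
Services: 1208.6 - 141.2 + 420.6 = 1488.0
Primary income: -504.3 - 295.0 = -799.3
Secondary income: -175.7 + 115.4 - 264.7 + 202.2 = -122.8
Current account = (-1352.2) + 1488.0 + (-799.3) + (-122.8) = -786.3
(Excluded from the current account — financial account: inward foreign direct investment in the manufacturing sector 1028.7, sale of domestic government bonds to non-residents 1364.3, increase in resident deposits held at foreign banks 380.1; capital account: sale of embassy land to a foreign government 73.9, acquisition of foreign patents and trademarks (non-produced assets) 86.4, capital transfers received from emigrants 65.3.)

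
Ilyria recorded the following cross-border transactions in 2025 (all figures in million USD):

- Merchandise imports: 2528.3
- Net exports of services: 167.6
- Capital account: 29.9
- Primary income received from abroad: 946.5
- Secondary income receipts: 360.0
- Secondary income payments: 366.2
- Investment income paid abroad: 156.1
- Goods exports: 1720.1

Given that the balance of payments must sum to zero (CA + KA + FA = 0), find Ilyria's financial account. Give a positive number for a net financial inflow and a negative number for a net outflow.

Goods balance = 1720.1 - 2528.3 = -808.2
Services balance = 167.6
Trade balance (goods + services) = -808.2 + 167.6 = -640.6
Net primary income = 946.5 - 156.1 = 790.4
Net secondary income = 360.0 - 366.2 = -6.2
Current account = -640.6 + 790.4 + (-6.2) = 143.6
Financial account = -(143.6 + 29.9) = -173.5

-173.5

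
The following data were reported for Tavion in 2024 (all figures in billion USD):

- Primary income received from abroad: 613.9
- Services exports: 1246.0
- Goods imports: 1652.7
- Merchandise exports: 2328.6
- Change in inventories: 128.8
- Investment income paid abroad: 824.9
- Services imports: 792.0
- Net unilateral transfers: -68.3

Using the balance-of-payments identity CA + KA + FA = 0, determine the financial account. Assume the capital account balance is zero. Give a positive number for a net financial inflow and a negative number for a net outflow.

Goods balance = 2328.6 - 1652.7 = 675.9
Services balance = 1246.0 - 792.0 = 454.0
Trade balance (goods + services) = 675.9 + 454.0 = 1129.9
Net primary income = 613.9 - 824.9 = -211.0
Net secondary income = -68.3
Current account = 1129.9 + (-211.0) + (-68.3) = 850.6
Financial account = -(850.6) = -850.6

-850.6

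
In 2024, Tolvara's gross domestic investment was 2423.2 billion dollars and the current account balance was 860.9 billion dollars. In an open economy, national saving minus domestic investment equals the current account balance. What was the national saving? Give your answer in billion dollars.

3284.1

S - I = CA (net lending to the rest of the world).
S = I + CA = 2423.2 + 860.9 = 3284.1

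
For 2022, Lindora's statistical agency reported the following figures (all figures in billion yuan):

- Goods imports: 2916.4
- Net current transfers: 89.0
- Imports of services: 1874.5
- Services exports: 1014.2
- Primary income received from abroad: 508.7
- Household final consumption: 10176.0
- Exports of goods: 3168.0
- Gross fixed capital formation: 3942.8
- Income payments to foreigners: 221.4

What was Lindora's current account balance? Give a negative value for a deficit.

Goods balance = 3168.0 - 2916.4 = 251.6
Services balance = 1014.2 - 1874.5 = -860.3
Trade balance (goods + services) = 251.6 + (-860.3) = -608.7
Net primary income = 508.7 - 221.4 = 287.3
Net secondary income = 89.0
Current account = -608.7 + 287.3 + 89.0 = -232.4

-232.4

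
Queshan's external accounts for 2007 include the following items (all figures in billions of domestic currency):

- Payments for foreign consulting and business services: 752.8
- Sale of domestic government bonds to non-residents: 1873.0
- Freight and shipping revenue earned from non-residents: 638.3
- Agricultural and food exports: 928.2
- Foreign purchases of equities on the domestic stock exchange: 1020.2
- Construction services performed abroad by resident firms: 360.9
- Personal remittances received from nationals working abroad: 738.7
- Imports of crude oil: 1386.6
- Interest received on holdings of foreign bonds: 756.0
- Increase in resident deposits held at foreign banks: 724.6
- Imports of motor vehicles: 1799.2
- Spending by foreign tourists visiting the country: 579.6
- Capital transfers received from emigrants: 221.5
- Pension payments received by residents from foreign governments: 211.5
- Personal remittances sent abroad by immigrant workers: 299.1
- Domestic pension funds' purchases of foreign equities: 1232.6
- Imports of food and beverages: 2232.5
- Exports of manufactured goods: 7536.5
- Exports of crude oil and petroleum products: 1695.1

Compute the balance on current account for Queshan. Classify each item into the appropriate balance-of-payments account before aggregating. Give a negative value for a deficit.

Goods: -1386.6 - 1799.2 - 2232.5 + 1695.1 + 7536.5 + 928.2 = 4741.5
Services: 638.3 + 579.6 - 752.8 + 360.9 = 826.0
Primary income: 756.0
Secondary income: -299.1 + 738.7 + 211.5 = 651.1
Current account = 4741.5 + 826.0 + 756.0 + 651.1 = 6974.6
(Excluded from the current account — financial account: sale of domestic government bonds to non-residents 1873.0, foreign purchases of equities on the domestic stock exchange 1020.2, increase in resident deposits held at foreign banks 724.6, domestic pension funds' purchases of foreign equities 1232.6; capital account: capital transfers received from emigrants 221.5.)

6974.6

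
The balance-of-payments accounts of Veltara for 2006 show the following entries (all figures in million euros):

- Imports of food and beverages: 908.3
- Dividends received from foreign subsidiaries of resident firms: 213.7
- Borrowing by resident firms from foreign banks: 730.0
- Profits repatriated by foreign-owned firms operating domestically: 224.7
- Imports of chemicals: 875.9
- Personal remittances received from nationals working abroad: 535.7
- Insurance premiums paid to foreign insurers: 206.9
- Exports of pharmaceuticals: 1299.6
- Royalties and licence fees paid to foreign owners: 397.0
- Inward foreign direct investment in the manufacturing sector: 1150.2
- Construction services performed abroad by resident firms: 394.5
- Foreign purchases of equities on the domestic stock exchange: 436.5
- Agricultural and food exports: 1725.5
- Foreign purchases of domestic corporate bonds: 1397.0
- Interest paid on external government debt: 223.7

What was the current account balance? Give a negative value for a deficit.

Goods: 1299.6 - 908.3 - 875.9 + 1725.5 = 1240.9
Services: -397.0 + 394.5 - 206.9 = -209.4
Primary income: -223.7 + 213.7 - 224.7 = -234.7
Secondary income: 535.7
Current account = 1240.9 + (-209.4) + (-234.7) + 535.7 = 1332.5
(Excluded from the current account — financial account: borrowing by resident firms from foreign banks 730.0, inward foreign direct investment in the manufacturing sector 1150.2, foreign purchases of equities on the domestic stock exchange 436.5, foreign purchases of domestic corporate bonds 1397.0.)

1332.5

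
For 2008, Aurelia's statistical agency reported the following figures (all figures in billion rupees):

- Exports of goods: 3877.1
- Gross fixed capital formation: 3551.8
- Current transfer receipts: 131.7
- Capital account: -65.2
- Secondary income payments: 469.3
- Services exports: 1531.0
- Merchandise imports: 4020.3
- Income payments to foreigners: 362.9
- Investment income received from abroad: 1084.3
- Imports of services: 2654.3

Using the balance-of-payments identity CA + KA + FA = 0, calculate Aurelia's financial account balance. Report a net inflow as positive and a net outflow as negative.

Goods balance = 3877.1 - 4020.3 = -143.2
Services balance = 1531.0 - 2654.3 = -1123.3
Trade balance (goods + services) = -143.2 + (-1123.3) = -1266.5
Net primary income = 1084.3 - 362.9 = 721.4
Net secondary income = 131.7 - 469.3 = -337.6
Current account = -1266.5 + 721.4 + (-337.6) = -882.7
Financial account = -(-882.7 + (-65.2)) = 947.9

947.9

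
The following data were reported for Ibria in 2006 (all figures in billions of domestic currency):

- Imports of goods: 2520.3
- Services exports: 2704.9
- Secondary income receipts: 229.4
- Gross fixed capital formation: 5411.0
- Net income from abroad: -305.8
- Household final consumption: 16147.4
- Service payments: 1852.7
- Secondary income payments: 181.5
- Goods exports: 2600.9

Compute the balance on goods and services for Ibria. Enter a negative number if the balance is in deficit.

932.8

Goods balance = 2600.9 - 2520.3 = 80.6
Services balance = 2704.9 - 1852.7 = 852.2
Trade balance (goods + services) = 80.6 + 852.2 = 932.8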